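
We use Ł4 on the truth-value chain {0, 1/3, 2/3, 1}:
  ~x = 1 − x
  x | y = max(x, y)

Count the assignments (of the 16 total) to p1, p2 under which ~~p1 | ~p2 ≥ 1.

p1 = 0, p2 = 0 ↦ 1  ≥
p1 = 0, p2 = 1/3 ↦ 2/3  <
p1 = 0, p2 = 2/3 ↦ 1/3  <
p1 = 0, p2 = 1 ↦ 0  <
p1 = 1/3, p2 = 0 ↦ 1  ≥
p1 = 1/3, p2 = 1/3 ↦ 2/3  <
p1 = 1/3, p2 = 2/3 ↦ 1/3  <
p1 = 1/3, p2 = 1 ↦ 1/3  <
p1 = 2/3, p2 = 0 ↦ 1  ≥
p1 = 2/3, p2 = 1/3 ↦ 2/3  <
p1 = 2/3, p2 = 2/3 ↦ 2/3  <
p1 = 2/3, p2 = 1 ↦ 2/3  <
p1 = 1, p2 = 0 ↦ 1  ≥
p1 = 1, p2 = 1/3 ↦ 1  ≥
p1 = 1, p2 = 2/3 ↦ 1  ≥
p1 = 1, p2 = 1 ↦ 1  ≥
So 7 of the 16 assignments meet the threshold.

7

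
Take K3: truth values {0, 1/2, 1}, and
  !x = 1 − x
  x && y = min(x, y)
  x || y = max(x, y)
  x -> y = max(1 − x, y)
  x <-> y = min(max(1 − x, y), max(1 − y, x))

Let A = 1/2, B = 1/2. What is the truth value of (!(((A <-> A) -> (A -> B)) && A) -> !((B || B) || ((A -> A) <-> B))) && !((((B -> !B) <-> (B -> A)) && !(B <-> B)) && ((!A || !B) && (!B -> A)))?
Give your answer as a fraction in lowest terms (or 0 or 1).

1/2

A <-> A = 1/2 <-> 1/2 = 1/2
A -> B = 1/2 -> 1/2 = 1/2
(A <-> A) -> (A -> B) = 1/2 -> 1/2 = 1/2
((A <-> A) -> (A -> B)) && A = 1/2 && 1/2 = 1/2
!(((A <-> A) -> (A -> B)) && A) = !1/2 = 1/2
B || B = 1/2 || 1/2 = 1/2
A -> A = 1/2 -> 1/2 = 1/2
(A -> A) <-> B = 1/2 <-> 1/2 = 1/2
(B || B) || ((A -> A) <-> B) = 1/2 || 1/2 = 1/2
!((B || B) || ((A -> A) <-> B)) = !1/2 = 1/2
!(((A <-> A) -> (A -> B)) && A) -> !((B || B) || ((A -> A) <-> B)) = 1/2 -> 1/2 = 1/2
!B = !1/2 = 1/2
B -> !B = 1/2 -> 1/2 = 1/2
B -> A = 1/2 -> 1/2 = 1/2
(B -> !B) <-> (B -> A) = 1/2 <-> 1/2 = 1/2
B <-> B = 1/2 <-> 1/2 = 1/2
!(B <-> B) = !1/2 = 1/2
((B -> !B) <-> (B -> A)) && !(B <-> B) = 1/2 && 1/2 = 1/2
!A = !1/2 = 1/2
!B = !1/2 = 1/2
!A || !B = 1/2 || 1/2 = 1/2
!B = !1/2 = 1/2
!B -> A = 1/2 -> 1/2 = 1/2
(!A || !B) && (!B -> A) = 1/2 && 1/2 = 1/2
(((B -> !B) <-> (B -> A)) && !(B <-> B)) && ((!A || !B) && (!B -> A)) = 1/2 && 1/2 = 1/2
!((((B -> !B) <-> (B -> A)) && !(B <-> B)) && ((!A || !B) && (!B -> A))) = !1/2 = 1/2
(!(((A <-> A) -> (A -> B)) && A) -> !((B || B) || ((A -> A) <-> B))) && !((((B -> !B) <-> (B -> A)) && !(B <-> B)) && ((!A || !B) && (!B -> A))) = 1/2 && 1/2 = 1/2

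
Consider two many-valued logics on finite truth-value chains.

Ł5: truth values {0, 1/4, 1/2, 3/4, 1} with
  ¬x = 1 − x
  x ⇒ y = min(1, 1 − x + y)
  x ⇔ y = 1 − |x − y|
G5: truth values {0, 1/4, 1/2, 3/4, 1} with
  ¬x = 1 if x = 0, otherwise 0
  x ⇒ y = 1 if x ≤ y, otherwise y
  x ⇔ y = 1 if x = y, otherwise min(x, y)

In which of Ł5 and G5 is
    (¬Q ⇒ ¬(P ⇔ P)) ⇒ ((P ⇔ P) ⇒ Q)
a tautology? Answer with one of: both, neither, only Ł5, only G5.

In Ł5: every assignment gives 1 — tautology.
In G5: at P = 0, Q = 1/4 the value is 1/4 — not a tautology.

only Ł5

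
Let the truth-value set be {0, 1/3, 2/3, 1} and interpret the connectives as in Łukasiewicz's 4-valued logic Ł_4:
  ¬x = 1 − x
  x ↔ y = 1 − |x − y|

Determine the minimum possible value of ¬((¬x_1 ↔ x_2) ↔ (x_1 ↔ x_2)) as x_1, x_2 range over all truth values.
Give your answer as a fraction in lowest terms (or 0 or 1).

Take x_1 = 0, x_2 = 1/3:
¬x_1 = ¬0 = 1
¬x_1 ↔ x_2 = 1 ↔ 1/3 = 1/3
x_1 ↔ x_2 = 0 ↔ 1/3 = 2/3
(¬x_1 ↔ x_2) ↔ (x_1 ↔ x_2) = 1/3 ↔ 2/3 = 2/3
¬((¬x_1 ↔ x_2) ↔ (x_1 ↔ x_2)) = ¬2/3 = 1/3
No assignment yields a value below 1/3, so this is the minimum.

1/3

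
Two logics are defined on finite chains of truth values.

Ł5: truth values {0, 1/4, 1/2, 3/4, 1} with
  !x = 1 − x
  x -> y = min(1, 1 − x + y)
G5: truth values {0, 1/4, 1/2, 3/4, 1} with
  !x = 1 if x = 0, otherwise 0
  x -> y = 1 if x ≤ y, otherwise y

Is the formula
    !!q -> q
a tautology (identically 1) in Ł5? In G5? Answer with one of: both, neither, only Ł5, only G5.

only Ł5

In Ł5: every assignment gives 1 — tautology.
In G5: at q = 1/4 the value is 1/4 — not a tautology.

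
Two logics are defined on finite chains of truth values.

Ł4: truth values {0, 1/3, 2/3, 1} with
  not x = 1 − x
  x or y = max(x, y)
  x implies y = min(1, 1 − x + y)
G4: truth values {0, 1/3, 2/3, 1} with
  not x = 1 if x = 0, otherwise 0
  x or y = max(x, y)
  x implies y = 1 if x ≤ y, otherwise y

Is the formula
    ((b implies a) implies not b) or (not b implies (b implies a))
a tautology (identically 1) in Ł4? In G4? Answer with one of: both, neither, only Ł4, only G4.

both

In Ł4: every assignment gives 1 — tautology.
In G4: every assignment gives 1 — tautology.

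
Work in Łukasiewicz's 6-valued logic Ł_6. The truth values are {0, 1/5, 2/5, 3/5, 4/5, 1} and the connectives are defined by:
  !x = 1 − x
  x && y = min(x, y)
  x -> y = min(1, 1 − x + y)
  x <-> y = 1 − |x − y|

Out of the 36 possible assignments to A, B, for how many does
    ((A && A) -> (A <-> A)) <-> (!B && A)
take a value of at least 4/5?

4

value 1: 1 assignment (counts)
value 4/5: 3 assignments (counts)
value 3/5: 5 assignments
value 2/5: 7 assignments
value 1/5: 9 assignments
value 0: 11 assignments
So 4 of the 36 assignments meet the threshold.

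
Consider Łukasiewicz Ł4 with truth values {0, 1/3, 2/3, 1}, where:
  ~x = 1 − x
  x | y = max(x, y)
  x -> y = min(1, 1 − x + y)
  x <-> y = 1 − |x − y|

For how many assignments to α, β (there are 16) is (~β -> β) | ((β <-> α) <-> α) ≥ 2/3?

14

α = 0, β = 0 ↦ 0  <
α = 0, β = 1/3 ↦ 2/3  ≥
α = 0, β = 2/3 ↦ 1  ≥
α = 0, β = 1 ↦ 1  ≥
α = 1/3, β = 0 ↦ 2/3  ≥
α = 1/3, β = 1/3 ↦ 2/3  ≥
α = 1/3, β = 2/3 ↦ 1  ≥
α = 1/3, β = 1 ↦ 1  ≥
α = 2/3, β = 0 ↦ 2/3  ≥
α = 2/3, β = 1/3 ↦ 1  ≥
α = 2/3, β = 2/3 ↦ 1  ≥
α = 2/3, β = 1 ↦ 1  ≥
α = 1, β = 0 ↦ 0  <
α = 1, β = 1/3 ↦ 2/3  ≥
α = 1, β = 2/3 ↦ 1  ≥
α = 1, β = 1 ↦ 1  ≥
So 14 of the 16 assignments meet the threshold.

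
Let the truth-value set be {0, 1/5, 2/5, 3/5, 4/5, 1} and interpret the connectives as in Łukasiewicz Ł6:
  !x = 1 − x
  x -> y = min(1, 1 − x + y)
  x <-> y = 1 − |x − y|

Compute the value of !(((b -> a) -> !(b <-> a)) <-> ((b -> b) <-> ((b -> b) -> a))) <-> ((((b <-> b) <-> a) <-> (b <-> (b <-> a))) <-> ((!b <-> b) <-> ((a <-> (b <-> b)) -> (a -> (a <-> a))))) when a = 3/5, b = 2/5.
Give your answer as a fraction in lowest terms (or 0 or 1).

3/5

b -> a = 2/5 -> 3/5 = 1
b <-> a = 2/5 <-> 3/5 = 4/5
!(b <-> a) = !4/5 = 1/5
(b -> a) -> !(b <-> a) = 1 -> 1/5 = 1/5
b -> b = 2/5 -> 2/5 = 1
b -> b = 2/5 -> 2/5 = 1
(b -> b) -> a = 1 -> 3/5 = 3/5
(b -> b) <-> ((b -> b) -> a) = 1 <-> 3/5 = 3/5
((b -> a) -> !(b <-> a)) <-> ((b -> b) <-> ((b -> b) -> a)) = 1/5 <-> 3/5 = 3/5
!(((b -> a) -> !(b <-> a)) <-> ((b -> b) <-> ((b -> b) -> a))) = !3/5 = 2/5
b <-> b = 2/5 <-> 2/5 = 1
(b <-> b) <-> a = 1 <-> 3/5 = 3/5
b <-> a = 2/5 <-> 3/5 = 4/5
b <-> (b <-> a) = 2/5 <-> 4/5 = 3/5
((b <-> b) <-> a) <-> (b <-> (b <-> a)) = 3/5 <-> 3/5 = 1
!b = !2/5 = 3/5
!b <-> b = 3/5 <-> 2/5 = 4/5
b <-> b = 2/5 <-> 2/5 = 1
a <-> (b <-> b) = 3/5 <-> 1 = 3/5
a <-> a = 3/5 <-> 3/5 = 1
a -> (a <-> a) = 3/5 -> 1 = 1
(a <-> (b <-> b)) -> (a -> (a <-> a)) = 3/5 -> 1 = 1
(!b <-> b) <-> ((a <-> (b <-> b)) -> (a -> (a <-> a))) = 4/5 <-> 1 = 4/5
(((b <-> b) <-> a) <-> (b <-> (b <-> a))) <-> ((!b <-> b) <-> ((a <-> (b <-> b)) -> (a -> (a <-> a)))) = 1 <-> 4/5 = 4/5
!(((b -> a) -> !(b <-> a)) <-> ((b -> b) <-> ((b -> b) -> a))) <-> ((((b <-> b) <-> a) <-> (b <-> (b <-> a))) <-> ((!b <-> b) <-> ((a <-> (b <-> b)) -> (a -> (a <-> a))))) = 2/5 <-> 4/5 = 3/5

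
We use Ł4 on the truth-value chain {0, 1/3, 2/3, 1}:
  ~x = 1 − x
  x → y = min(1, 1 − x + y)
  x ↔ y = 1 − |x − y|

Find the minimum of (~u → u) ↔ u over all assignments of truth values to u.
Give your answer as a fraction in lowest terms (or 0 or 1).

2/3

Take u = 1/3:
~u = ~1/3 = 2/3
~u → u = 2/3 → 1/3 = 2/3
(~u → u) ↔ u = 2/3 ↔ 1/3 = 2/3
No assignment yields a value below 2/3, so this is the minimum.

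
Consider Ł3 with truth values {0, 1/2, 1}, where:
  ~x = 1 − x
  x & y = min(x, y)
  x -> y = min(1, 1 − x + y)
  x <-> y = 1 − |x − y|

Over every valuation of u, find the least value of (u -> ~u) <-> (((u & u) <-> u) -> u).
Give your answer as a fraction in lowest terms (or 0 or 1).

Take u = 0:
~u = ~0 = 1
u -> ~u = 0 -> 1 = 1
u & u = 0 & 0 = 0
(u & u) <-> u = 0 <-> 0 = 1
((u & u) <-> u) -> u = 1 -> 0 = 0
(u -> ~u) <-> (((u & u) <-> u) -> u) = 1 <-> 0 = 0
No assignment yields a value below 0, so this is the minimum.

0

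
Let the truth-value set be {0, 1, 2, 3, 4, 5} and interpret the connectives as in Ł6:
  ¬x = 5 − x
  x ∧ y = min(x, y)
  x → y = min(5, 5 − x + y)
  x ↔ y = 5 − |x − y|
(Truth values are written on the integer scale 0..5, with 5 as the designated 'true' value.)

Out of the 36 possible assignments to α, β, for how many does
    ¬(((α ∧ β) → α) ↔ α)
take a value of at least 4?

12

value 5: 6 assignments (counts)
value 4: 6 assignments (counts)
value 3: 6 assignments
value 2: 6 assignments
value 1: 6 assignments
value 0: 6 assignments
So 12 of the 36 assignments meet the threshold.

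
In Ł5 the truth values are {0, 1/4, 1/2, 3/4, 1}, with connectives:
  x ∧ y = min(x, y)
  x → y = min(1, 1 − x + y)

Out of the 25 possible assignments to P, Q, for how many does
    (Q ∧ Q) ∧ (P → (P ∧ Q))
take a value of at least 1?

value 1: 5 assignments (counts)
value 3/4: 5 assignments
value 1/2: 5 assignments
value 1/4: 5 assignments
value 0: 5 assignments
So 5 of the 25 assignments meet the threshold.

5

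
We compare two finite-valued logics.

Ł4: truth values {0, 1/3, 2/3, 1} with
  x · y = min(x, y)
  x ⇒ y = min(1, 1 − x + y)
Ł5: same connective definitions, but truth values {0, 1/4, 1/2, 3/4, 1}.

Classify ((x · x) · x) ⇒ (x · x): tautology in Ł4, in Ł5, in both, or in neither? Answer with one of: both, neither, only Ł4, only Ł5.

both

In Ł4: every assignment gives 1 — tautology.
In Ł5: every assignment gives 1 — tautology.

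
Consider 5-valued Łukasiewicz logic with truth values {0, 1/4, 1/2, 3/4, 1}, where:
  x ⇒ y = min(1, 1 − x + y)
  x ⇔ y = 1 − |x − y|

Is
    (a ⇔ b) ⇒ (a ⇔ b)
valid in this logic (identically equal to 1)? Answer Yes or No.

At a = 0, b = 1/2, for instance:
a ⇔ b = 0 ⇔ 1/2 = 1/2
(a ⇔ b) ⇒ (a ⇔ b) = 1/2 ⇒ 1/2 = 1
and checking the remaining 24 assignments likewise gives ≥ 1 in every case.

Yes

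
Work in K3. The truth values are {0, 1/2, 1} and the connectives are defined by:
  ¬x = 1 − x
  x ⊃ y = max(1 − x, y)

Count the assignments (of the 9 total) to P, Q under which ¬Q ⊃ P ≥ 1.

5

P = 0, Q = 0 ↦ 0  <
P = 0, Q = 1/2 ↦ 1/2  <
P = 0, Q = 1 ↦ 1  ≥
P = 1/2, Q = 0 ↦ 1/2  <
P = 1/2, Q = 1/2 ↦ 1/2  <
P = 1/2, Q = 1 ↦ 1  ≥
P = 1, Q = 0 ↦ 1  ≥
P = 1, Q = 1/2 ↦ 1  ≥
P = 1, Q = 1 ↦ 1  ≥
So 5 of the 9 assignments meet the threshold.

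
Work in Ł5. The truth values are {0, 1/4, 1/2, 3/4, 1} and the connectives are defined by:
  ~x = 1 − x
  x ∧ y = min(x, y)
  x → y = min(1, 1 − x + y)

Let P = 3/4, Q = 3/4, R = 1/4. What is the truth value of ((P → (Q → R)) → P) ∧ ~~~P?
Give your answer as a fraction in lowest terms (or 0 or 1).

Q → R = 3/4 → 1/4 = 1/2
P → (Q → R) = 3/4 → 1/2 = 3/4
(P → (Q → R)) → P = 3/4 → 3/4 = 1
~P = ~3/4 = 1/4
~~P = ~1/4 = 3/4
~~~P = ~3/4 = 1/4
((P → (Q → R)) → P) ∧ ~~~P = 1 ∧ 1/4 = 1/4

1/4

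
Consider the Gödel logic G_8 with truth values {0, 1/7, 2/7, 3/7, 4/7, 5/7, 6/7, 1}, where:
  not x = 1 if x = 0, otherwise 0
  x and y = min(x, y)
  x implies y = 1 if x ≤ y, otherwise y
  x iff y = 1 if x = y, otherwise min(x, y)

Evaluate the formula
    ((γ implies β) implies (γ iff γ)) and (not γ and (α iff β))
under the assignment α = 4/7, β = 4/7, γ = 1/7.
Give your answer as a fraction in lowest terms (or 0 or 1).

γ implies β = 1/7 implies 4/7 = 1
γ iff γ = 1/7 iff 1/7 = 1
(γ implies β) implies (γ iff γ) = 1 implies 1 = 1
not γ = not 1/7 = 0
α iff β = 4/7 iff 4/7 = 1
not γ and (α iff β) = 0 and 1 = 0
((γ implies β) implies (γ iff γ)) and (not γ and (α iff β)) = 1 and 0 = 0

0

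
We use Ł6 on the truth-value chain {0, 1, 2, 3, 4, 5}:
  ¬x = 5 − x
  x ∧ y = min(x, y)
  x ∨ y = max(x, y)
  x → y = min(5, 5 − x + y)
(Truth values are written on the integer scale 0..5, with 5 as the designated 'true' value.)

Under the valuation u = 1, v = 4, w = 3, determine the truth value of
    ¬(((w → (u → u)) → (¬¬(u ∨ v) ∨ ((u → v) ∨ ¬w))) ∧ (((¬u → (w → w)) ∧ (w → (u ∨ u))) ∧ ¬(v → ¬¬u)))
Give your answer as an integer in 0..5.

u → u = 1 → 1 = 5
w → (u → u) = 3 → 5 = 5
u ∨ v = 1 ∨ 4 = 4
¬(u ∨ v) = ¬4 = 1
¬¬(u ∨ v) = ¬1 = 4
u → v = 1 → 4 = 5
¬w = ¬3 = 2
(u → v) ∨ ¬w = 5 ∨ 2 = 5
¬¬(u ∨ v) ∨ ((u → v) ∨ ¬w) = 4 ∨ 5 = 5
(w → (u → u)) → (¬¬(u ∨ v) ∨ ((u → v) ∨ ¬w)) = 5 → 5 = 5
¬u = ¬1 = 4
w → w = 3 → 3 = 5
¬u → (w → w) = 4 → 5 = 5
u ∨ u = 1 ∨ 1 = 1
w → (u ∨ u) = 3 → 1 = 3
(¬u → (w → w)) ∧ (w → (u ∨ u)) = 5 ∧ 3 = 3
¬u = ¬1 = 4
¬¬u = ¬4 = 1
v → ¬¬u = 4 → 1 = 2
¬(v → ¬¬u) = ¬2 = 3
((¬u → (w → w)) ∧ (w → (u ∨ u))) ∧ ¬(v → ¬¬u) = 3 ∧ 3 = 3
((w → (u → u)) → (¬¬(u ∨ v) ∨ ((u → v) ∨ ¬w))) ∧ (((¬u → (w → w)) ∧ (w → (u ∨ u))) ∧ ¬(v → ¬¬u)) = 5 ∧ 3 = 3
¬(((w → (u → u)) → (¬¬(u ∨ v) ∨ ((u → v) ∨ ¬w))) ∧ (((¬u → (w → w)) ∧ (w → (u ∨ u))) ∧ ¬(v → ¬¬u))) = ¬3 = 2

2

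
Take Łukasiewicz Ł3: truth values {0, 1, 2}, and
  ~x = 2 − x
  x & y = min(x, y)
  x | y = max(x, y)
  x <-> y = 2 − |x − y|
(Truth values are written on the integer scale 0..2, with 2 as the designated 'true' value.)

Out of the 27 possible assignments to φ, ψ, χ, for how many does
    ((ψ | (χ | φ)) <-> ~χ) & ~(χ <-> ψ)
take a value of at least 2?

3

value 2: 3 assignments (counts)
value 1: 9 assignments
value 0: 15 assignments
So 3 of the 27 assignments meet the threshold.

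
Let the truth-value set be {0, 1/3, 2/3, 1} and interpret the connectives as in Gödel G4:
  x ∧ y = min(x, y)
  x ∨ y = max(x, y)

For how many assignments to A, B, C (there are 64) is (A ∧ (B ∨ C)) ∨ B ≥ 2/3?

value 1: 19 assignments (counts)
value 2/3: 21 assignments (counts)
value 1/3: 17 assignments
value 0: 7 assignments
So 40 of the 64 assignments meet the threshold.

40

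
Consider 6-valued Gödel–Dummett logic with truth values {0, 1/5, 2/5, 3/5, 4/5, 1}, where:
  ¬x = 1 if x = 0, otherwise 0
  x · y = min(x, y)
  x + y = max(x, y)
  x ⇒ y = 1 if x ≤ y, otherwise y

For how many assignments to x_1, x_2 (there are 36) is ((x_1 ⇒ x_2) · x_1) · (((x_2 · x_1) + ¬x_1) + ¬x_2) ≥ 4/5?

4

value 1: 1 assignment (counts)
value 4/5: 3 assignments (counts)
value 3/5: 5 assignments
value 2/5: 7 assignments
value 1/5: 9 assignments
value 0: 11 assignments
So 4 of the 36 assignments meet the threshold.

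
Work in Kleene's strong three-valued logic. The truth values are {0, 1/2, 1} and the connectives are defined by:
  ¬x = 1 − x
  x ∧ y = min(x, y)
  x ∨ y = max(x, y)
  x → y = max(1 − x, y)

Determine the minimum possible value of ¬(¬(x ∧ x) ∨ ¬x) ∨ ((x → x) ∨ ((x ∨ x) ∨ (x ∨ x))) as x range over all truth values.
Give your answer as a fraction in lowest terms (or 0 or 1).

1/2

Take x = 1/2:
x ∧ x = 1/2 ∧ 1/2 = 1/2
¬(x ∧ x) = ¬1/2 = 1/2
¬x = ¬1/2 = 1/2
¬(x ∧ x) ∨ ¬x = 1/2 ∨ 1/2 = 1/2
¬(¬(x ∧ x) ∨ ¬x) = ¬1/2 = 1/2
x → x = 1/2 → 1/2 = 1/2
x ∨ x = 1/2 ∨ 1/2 = 1/2
x ∨ x = 1/2 ∨ 1/2 = 1/2
(x ∨ x) ∨ (x ∨ x) = 1/2 ∨ 1/2 = 1/2
(x → x) ∨ ((x ∨ x) ∨ (x ∨ x)) = 1/2 ∨ 1/2 = 1/2
¬(¬(x ∧ x) ∨ ¬x) ∨ ((x → x) ∨ ((x ∨ x) ∨ (x ∨ x))) = 1/2 ∨ 1/2 = 1/2
No assignment yields a value below 1/2, so this is the minimum.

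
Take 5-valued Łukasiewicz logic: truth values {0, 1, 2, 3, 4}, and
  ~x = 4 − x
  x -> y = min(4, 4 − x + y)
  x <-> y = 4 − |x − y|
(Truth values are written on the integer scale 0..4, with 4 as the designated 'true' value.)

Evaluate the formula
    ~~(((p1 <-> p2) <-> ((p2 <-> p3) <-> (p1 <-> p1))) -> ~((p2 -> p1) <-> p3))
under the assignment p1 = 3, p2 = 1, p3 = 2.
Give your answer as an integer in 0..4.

3

p1 <-> p2 = 3 <-> 1 = 2
p2 <-> p3 = 1 <-> 2 = 3
p1 <-> p1 = 3 <-> 3 = 4
(p2 <-> p3) <-> (p1 <-> p1) = 3 <-> 4 = 3
(p1 <-> p2) <-> ((p2 <-> p3) <-> (p1 <-> p1)) = 2 <-> 3 = 3
p2 -> p1 = 1 -> 3 = 4
(p2 -> p1) <-> p3 = 4 <-> 2 = 2
~((p2 -> p1) <-> p3) = ~2 = 2
((p1 <-> p2) <-> ((p2 <-> p3) <-> (p1 <-> p1))) -> ~((p2 -> p1) <-> p3) = 3 -> 2 = 3
~(((p1 <-> p2) <-> ((p2 <-> p3) <-> (p1 <-> p1))) -> ~((p2 -> p1) <-> p3)) = ~3 = 1
~~(((p1 <-> p2) <-> ((p2 <-> p3) <-> (p1 <-> p1))) -> ~((p2 -> p1) <-> p3)) = ~1 = 3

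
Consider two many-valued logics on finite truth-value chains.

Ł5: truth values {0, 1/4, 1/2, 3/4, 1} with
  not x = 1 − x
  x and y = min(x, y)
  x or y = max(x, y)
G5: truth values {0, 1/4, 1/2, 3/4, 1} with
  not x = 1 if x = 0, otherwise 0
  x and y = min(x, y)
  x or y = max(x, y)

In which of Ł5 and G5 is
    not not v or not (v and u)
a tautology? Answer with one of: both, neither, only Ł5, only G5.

only G5

In Ł5: at u = 1/4, v = 1/4 the value is 3/4 — not a tautology.
In G5: every assignment gives 1 — tautology.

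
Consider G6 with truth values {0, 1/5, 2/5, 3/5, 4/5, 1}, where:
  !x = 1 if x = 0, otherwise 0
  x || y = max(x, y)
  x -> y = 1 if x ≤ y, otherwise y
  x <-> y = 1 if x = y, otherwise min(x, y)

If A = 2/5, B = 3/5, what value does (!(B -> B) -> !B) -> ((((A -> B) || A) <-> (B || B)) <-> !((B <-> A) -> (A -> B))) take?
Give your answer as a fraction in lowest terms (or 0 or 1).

B -> B = 3/5 -> 3/5 = 1
!(B -> B) = !1 = 0
!B = !3/5 = 0
!(B -> B) -> !B = 0 -> 0 = 1
A -> B = 2/5 -> 3/5 = 1
(A -> B) || A = 1 || 2/5 = 1
B || B = 3/5 || 3/5 = 3/5
((A -> B) || A) <-> (B || B) = 1 <-> 3/5 = 3/5
B <-> A = 3/5 <-> 2/5 = 2/5
A -> B = 2/5 -> 3/5 = 1
(B <-> A) -> (A -> B) = 2/5 -> 1 = 1
!((B <-> A) -> (A -> B)) = !1 = 0
(((A -> B) || A) <-> (B || B)) <-> !((B <-> A) -> (A -> B)) = 3/5 <-> 0 = 0
(!(B -> B) -> !B) -> ((((A -> B) || A) <-> (B || B)) <-> !((B <-> A) -> (A -> B))) = 1 -> 0 = 0

0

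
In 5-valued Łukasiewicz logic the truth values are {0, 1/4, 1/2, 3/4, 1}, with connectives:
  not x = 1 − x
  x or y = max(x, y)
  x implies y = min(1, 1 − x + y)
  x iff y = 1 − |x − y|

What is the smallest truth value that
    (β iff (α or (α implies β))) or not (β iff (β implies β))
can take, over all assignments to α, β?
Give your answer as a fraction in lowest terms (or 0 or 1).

Take α = 0, β = 1/2:
α implies β = 0 implies 1/2 = 1
α or (α implies β) = 0 or 1 = 1
β iff (α or (α implies β)) = 1/2 iff 1 = 1/2
β implies β = 1/2 implies 1/2 = 1
β iff (β implies β) = 1/2 iff 1 = 1/2
not (β iff (β implies β)) = not 1/2 = 1/2
(β iff (α or (α implies β))) or not (β iff (β implies β)) = 1/2 or 1/2 = 1/2
No assignment yields a value below 1/2, so this is the minimum.

1/2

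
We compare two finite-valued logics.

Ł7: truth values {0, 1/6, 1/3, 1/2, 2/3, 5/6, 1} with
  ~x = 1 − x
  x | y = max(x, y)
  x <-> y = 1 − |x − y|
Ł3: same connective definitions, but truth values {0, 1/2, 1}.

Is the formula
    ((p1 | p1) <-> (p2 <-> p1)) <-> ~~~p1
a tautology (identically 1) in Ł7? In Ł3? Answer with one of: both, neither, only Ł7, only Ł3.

In Ł7: at p1 = 0, p2 = 0 the value is 0 — not a tautology.
In Ł3: at p1 = 0, p2 = 0 the value is 0 — not a tautology.

neither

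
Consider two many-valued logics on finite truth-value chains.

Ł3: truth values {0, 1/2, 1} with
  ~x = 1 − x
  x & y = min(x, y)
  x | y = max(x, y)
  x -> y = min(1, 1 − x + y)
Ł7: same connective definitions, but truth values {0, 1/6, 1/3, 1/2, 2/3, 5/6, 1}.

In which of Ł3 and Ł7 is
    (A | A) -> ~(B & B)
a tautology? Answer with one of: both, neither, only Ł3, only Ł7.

neither

In Ł3: at A = 1/2, B = 1 the value is 1/2 — not a tautology.
In Ł7: at A = 1/6, B = 1 the value is 5/6 — not a tautology.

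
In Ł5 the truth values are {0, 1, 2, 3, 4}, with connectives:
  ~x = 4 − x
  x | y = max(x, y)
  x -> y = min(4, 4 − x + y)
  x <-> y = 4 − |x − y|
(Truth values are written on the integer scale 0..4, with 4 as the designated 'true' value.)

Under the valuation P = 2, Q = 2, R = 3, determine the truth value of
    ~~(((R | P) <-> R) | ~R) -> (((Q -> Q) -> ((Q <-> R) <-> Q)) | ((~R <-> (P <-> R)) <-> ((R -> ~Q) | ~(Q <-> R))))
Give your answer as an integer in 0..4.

3

R | P = 3 | 2 = 3
(R | P) <-> R = 3 <-> 3 = 4
~R = ~3 = 1
((R | P) <-> R) | ~R = 4 | 1 = 4
~(((R | P) <-> R) | ~R) = ~4 = 0
~~(((R | P) <-> R) | ~R) = ~0 = 4
Q -> Q = 2 -> 2 = 4
Q <-> R = 2 <-> 3 = 3
(Q <-> R) <-> Q = 3 <-> 2 = 3
(Q -> Q) -> ((Q <-> R) <-> Q) = 4 -> 3 = 3
~R = ~3 = 1
P <-> R = 2 <-> 3 = 3
~R <-> (P <-> R) = 1 <-> 3 = 2
~Q = ~2 = 2
R -> ~Q = 3 -> 2 = 3
Q <-> R = 2 <-> 3 = 3
~(Q <-> R) = ~3 = 1
(R -> ~Q) | ~(Q <-> R) = 3 | 1 = 3
(~R <-> (P <-> R)) <-> ((R -> ~Q) | ~(Q <-> R)) = 2 <-> 3 = 3
((Q -> Q) -> ((Q <-> R) <-> Q)) | ((~R <-> (P <-> R)) <-> ((R -> ~Q) | ~(Q <-> R))) = 3 | 3 = 3
~~(((R | P) <-> R) | ~R) -> (((Q -> Q) -> ((Q <-> R) <-> Q)) | ((~R <-> (P <-> R)) <-> ((R -> ~Q) | ~(Q <-> R)))) = 4 -> 3 = 3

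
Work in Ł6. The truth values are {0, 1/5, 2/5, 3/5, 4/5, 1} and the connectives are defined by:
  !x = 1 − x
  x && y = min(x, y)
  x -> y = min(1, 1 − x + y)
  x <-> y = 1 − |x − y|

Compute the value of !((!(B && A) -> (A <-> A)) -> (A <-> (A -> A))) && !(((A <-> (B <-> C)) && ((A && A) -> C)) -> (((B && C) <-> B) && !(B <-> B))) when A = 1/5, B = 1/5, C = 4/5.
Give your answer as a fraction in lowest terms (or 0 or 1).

4/5

B && A = 1/5 && 1/5 = 1/5
!(B && A) = !1/5 = 4/5
A <-> A = 1/5 <-> 1/5 = 1
!(B && A) -> (A <-> A) = 4/5 -> 1 = 1
A -> A = 1/5 -> 1/5 = 1
A <-> (A -> A) = 1/5 <-> 1 = 1/5
(!(B && A) -> (A <-> A)) -> (A <-> (A -> A)) = 1 -> 1/5 = 1/5
!((!(B && A) -> (A <-> A)) -> (A <-> (A -> A))) = !1/5 = 4/5
B <-> C = 1/5 <-> 4/5 = 2/5
A <-> (B <-> C) = 1/5 <-> 2/5 = 4/5
A && A = 1/5 && 1/5 = 1/5
(A && A) -> C = 1/5 -> 4/5 = 1
(A <-> (B <-> C)) && ((A && A) -> C) = 4/5 && 1 = 4/5
B && C = 1/5 && 4/5 = 1/5
(B && C) <-> B = 1/5 <-> 1/5 = 1
B <-> B = 1/5 <-> 1/5 = 1
!(B <-> B) = !1 = 0
((B && C) <-> B) && !(B <-> B) = 1 && 0 = 0
((A <-> (B <-> C)) && ((A && A) -> C)) -> (((B && C) <-> B) && !(B <-> B)) = 4/5 -> 0 = 1/5
!(((A <-> (B <-> C)) && ((A && A) -> C)) -> (((B && C) <-> B) && !(B <-> B))) = !1/5 = 4/5
!((!(B && A) -> (A <-> A)) -> (A <-> (A -> A))) && !(((A <-> (B <-> C)) && ((A && A) -> C)) -> (((B && C) <-> B) && !(B <-> B))) = 4/5 && 4/5 = 4/5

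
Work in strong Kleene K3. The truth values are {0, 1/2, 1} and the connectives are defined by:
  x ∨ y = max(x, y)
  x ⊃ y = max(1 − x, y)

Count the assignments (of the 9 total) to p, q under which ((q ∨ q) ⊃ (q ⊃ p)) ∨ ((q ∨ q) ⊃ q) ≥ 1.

7

p = 0, q = 0 ↦ 1  ≥
p = 0, q = 1/2 ↦ 1/2  <
p = 0, q = 1 ↦ 1  ≥
p = 1/2, q = 0 ↦ 1  ≥
p = 1/2, q = 1/2 ↦ 1/2  <
p = 1/2, q = 1 ↦ 1  ≥
p = 1, q = 0 ↦ 1  ≥
p = 1, q = 1/2 ↦ 1  ≥
p = 1, q = 1 ↦ 1  ≥
So 7 of the 9 assignments meet the threshold.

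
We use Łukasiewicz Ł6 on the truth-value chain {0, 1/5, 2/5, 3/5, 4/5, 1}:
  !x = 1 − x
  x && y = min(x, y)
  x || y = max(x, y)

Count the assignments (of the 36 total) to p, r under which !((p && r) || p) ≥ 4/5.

12

value 1: 6 assignments (counts)
value 4/5: 6 assignments (counts)
value 3/5: 6 assignments
value 2/5: 6 assignments
value 1/5: 6 assignments
value 0: 6 assignments
So 12 of the 36 assignments meet the threshold.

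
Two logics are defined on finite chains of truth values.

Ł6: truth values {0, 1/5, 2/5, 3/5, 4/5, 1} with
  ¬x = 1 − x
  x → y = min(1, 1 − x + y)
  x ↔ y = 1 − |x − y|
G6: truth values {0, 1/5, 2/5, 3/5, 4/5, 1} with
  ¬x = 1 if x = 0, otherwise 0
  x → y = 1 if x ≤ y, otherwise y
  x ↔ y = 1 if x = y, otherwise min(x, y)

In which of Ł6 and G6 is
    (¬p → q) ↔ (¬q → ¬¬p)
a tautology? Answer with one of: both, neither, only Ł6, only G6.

only Ł6

In Ł6: every assignment gives 1 — tautology.
In G6: at p = 0, q = 1/5 the value is 1/5 — not a tautology.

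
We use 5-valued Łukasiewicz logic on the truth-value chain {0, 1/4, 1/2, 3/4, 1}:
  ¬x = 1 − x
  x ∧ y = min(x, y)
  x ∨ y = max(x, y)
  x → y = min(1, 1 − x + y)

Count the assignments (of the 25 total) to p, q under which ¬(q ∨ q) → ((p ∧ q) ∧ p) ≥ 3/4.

value 1: 12 assignments (counts)
value 3/4: 2 assignments (counts)
value 1/2: 5 assignments
value 1/4: 1 assignment
value 0: 5 assignments
So 14 of the 25 assignments meet the threshold.

14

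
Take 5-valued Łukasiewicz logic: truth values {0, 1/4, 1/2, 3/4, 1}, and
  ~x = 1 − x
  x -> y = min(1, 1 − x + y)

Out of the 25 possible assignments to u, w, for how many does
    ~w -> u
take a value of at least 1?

15

value 1: 15 assignments (counts)
value 3/4: 4 assignments
value 1/2: 3 assignments
value 1/4: 2 assignments
value 0: 1 assignment
So 15 of the 25 assignments meet the threshold.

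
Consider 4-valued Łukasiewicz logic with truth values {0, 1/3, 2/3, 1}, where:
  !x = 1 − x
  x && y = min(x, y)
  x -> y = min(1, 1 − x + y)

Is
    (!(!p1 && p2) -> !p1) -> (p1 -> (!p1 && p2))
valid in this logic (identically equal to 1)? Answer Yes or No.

Yes

p1 = 0, p2 = 0 ↦ 1
p1 = 0, p2 = 1/3 ↦ 1
p1 = 0, p2 = 2/3 ↦ 1
p1 = 0, p2 = 1 ↦ 1
p1 = 1/3, p2 = 0 ↦ 1
p1 = 1/3, p2 = 1/3 ↦ 1
p1 = 1/3, p2 = 2/3 ↦ 1
p1 = 1/3, p2 = 1 ↦ 1
p1 = 2/3, p2 = 0 ↦ 1
p1 = 2/3, p2 = 1/3 ↦ 1
p1 = 2/3, p2 = 2/3 ↦ 1
p1 = 2/3, p2 = 1 ↦ 1
p1 = 1, p2 = 0 ↦ 1
p1 = 1, p2 = 1/3 ↦ 1
p1 = 1, p2 = 2/3 ↦ 1
p1 = 1, p2 = 1 ↦ 1
Every assignment gives a value ≥ 1.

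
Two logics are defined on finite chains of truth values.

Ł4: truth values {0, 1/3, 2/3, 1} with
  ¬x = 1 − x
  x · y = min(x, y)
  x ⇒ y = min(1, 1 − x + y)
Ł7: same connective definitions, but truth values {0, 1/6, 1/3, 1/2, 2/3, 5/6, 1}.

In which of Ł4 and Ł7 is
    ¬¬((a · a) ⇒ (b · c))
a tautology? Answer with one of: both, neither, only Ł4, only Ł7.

In Ł4: at a = 1/3, b = 0, c = 0 the value is 2/3 — not a tautology.
In Ł7: at a = 1/6, b = 0, c = 0 the value is 5/6 — not a tautology.

neither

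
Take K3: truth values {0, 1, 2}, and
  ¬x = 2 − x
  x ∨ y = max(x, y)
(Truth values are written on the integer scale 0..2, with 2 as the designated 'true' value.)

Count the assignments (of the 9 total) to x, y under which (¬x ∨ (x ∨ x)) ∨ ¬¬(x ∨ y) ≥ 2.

x = 0, y = 0 ↦ 2  ≥
x = 0, y = 1 ↦ 2  ≥
x = 0, y = 2 ↦ 2  ≥
x = 1, y = 0 ↦ 1  <
x = 1, y = 1 ↦ 1  <
x = 1, y = 2 ↦ 2  ≥
x = 2, y = 0 ↦ 2  ≥
x = 2, y = 1 ↦ 2  ≥
x = 2, y = 2 ↦ 2  ≥
So 7 of the 9 assignments meet the threshold.

7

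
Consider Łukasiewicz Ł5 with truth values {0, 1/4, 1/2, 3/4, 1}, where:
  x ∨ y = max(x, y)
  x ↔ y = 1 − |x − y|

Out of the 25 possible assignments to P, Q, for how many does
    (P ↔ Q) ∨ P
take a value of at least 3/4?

value 1: 9 assignments (counts)
value 3/4: 9 assignments (counts)
value 1/2: 4 assignments
value 1/4: 2 assignments
value 0: 1 assignment
So 18 of the 25 assignments meet the threshold.

18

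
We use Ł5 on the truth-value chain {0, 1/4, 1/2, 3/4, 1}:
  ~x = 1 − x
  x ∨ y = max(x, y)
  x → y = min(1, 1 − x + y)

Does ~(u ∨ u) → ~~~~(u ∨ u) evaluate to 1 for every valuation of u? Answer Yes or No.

Counterexample: take u = 0.
u ∨ u = 0 ∨ 0 = 0
~(u ∨ u) = ~0 = 1
u ∨ u = 0 ∨ 0 = 0
~(u ∨ u) = ~0 = 1
~~(u ∨ u) = ~1 = 0
~~~(u ∨ u) = ~0 = 1
~~~~(u ∨ u) = ~1 = 0
~(u ∨ u) → ~~~~(u ∨ u) = 1 → 0 = 0
This gives 0 ≠ 1.

No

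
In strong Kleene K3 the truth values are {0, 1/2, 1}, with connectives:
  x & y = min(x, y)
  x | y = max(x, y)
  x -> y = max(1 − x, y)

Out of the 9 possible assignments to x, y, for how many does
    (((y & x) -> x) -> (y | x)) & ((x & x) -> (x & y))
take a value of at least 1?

x = 0, y = 0 ↦ 0  <
x = 0, y = 1/2 ↦ 1/2  <
x = 0, y = 1 ↦ 1  ≥
x = 1/2, y = 0 ↦ 1/2  <
x = 1/2, y = 1/2 ↦ 1/2  <
x = 1/2, y = 1 ↦ 1/2  <
x = 1, y = 0 ↦ 0  <
x = 1, y = 1/2 ↦ 1/2  <
x = 1, y = 1 ↦ 1  ≥
So 2 of the 9 assignments meet the threshold.

2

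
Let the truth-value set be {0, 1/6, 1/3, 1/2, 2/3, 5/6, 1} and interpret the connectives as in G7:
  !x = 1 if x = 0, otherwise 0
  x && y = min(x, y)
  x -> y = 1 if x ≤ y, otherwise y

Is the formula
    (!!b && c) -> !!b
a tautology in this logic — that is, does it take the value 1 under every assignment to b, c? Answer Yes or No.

At b = 1/6, c = 1/3, for instance:
!b = !1/6 = 0
!!b = !0 = 1
!!b && c = 1 && 1/3 = 1/3
(!!b && c) -> !!b = 1/3 -> 1 = 1
and checking the remaining 48 assignments likewise gives ≥ 1 in every case.

Yes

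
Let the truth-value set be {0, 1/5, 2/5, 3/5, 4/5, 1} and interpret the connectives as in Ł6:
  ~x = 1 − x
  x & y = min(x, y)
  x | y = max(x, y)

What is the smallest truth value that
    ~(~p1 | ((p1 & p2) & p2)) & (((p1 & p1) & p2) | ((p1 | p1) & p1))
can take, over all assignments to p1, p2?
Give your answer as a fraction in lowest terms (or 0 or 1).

0

Take p1 = 0, p2 = 0:
~p1 = ~0 = 1
p1 & p2 = 0 & 0 = 0
(p1 & p2) & p2 = 0 & 0 = 0
~p1 | ((p1 & p2) & p2) = 1 | 0 = 1
~(~p1 | ((p1 & p2) & p2)) = ~1 = 0
p1 & p1 = 0 & 0 = 0
(p1 & p1) & p2 = 0 & 0 = 0
p1 | p1 = 0 | 0 = 0
(p1 | p1) & p1 = 0 & 0 = 0
((p1 & p1) & p2) | ((p1 | p1) & p1) = 0 | 0 = 0
~(~p1 | ((p1 & p2) & p2)) & (((p1 & p1) & p2) | ((p1 | p1) & p1)) = 0 & 0 = 0
No assignment yields a value below 0, so this is the minimum.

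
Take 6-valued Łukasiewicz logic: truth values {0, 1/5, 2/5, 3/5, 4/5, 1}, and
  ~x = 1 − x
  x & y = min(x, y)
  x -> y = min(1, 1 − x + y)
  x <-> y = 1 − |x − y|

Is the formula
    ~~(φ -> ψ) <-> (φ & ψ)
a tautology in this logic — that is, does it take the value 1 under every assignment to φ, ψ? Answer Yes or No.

Counterexample: take φ = 0, ψ = 0.
φ -> ψ = 0 -> 0 = 1
~(φ -> ψ) = ~1 = 0
~~(φ -> ψ) = ~0 = 1
φ & ψ = 0 & 0 = 0
~~(φ -> ψ) <-> (φ & ψ) = 1 <-> 0 = 0
This gives 0 ≠ 1.

No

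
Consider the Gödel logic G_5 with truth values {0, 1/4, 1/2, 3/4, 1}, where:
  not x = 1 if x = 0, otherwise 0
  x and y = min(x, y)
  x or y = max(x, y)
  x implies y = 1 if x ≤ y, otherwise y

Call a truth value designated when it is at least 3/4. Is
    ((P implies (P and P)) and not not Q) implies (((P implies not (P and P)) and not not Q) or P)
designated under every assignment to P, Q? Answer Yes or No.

No

Counterexample: take P = 1/4, Q = 1/4.
P and P = 1/4 and 1/4 = 1/4
P implies (P and P) = 1/4 implies 1/4 = 1
not Q = not 1/4 = 0
not not Q = not 0 = 1
(P implies (P and P)) and not not Q = 1 and 1 = 1
P and P = 1/4 and 1/4 = 1/4
not (P and P) = not 1/4 = 0
P implies not (P and P) = 1/4 implies 0 = 0
not Q = not 1/4 = 0
not not Q = not 0 = 1
(P implies not (P and P)) and not not Q = 0 and 1 = 0
((P implies not (P and P)) and not not Q) or P = 0 or 1/4 = 1/4
((P implies (P and P)) and not not Q) implies (((P implies not (P and P)) and not not Q) or P) = 1 implies 1/4 = 1/4
This gives 1/4, which is below 3/4.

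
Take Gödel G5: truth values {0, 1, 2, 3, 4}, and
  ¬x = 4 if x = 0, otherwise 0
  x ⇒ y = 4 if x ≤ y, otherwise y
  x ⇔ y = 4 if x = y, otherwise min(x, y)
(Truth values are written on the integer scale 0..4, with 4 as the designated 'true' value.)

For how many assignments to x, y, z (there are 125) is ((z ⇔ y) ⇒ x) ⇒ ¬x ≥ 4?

25

value 4: 25 assignments (counts)
value 0: 100 assignments
So 25 of the 125 assignments meet the threshold.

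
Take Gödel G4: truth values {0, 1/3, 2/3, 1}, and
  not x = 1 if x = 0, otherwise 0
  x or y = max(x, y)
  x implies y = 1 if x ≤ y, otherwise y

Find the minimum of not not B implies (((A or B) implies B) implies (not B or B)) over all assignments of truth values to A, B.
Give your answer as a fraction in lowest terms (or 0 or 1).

1/3

Take A = 0, B = 1/3:
not B = not 1/3 = 0
not not B = not 0 = 1
A or B = 0 or 1/3 = 1/3
(A or B) implies B = 1/3 implies 1/3 = 1
not B = not 1/3 = 0
not B or B = 0 or 1/3 = 1/3
((A or B) implies B) implies (not B or B) = 1 implies 1/3 = 1/3
not not B implies (((A or B) implies B) implies (not B or B)) = 1 implies 1/3 = 1/3
No assignment yields a value below 1/3, so this is the minimum.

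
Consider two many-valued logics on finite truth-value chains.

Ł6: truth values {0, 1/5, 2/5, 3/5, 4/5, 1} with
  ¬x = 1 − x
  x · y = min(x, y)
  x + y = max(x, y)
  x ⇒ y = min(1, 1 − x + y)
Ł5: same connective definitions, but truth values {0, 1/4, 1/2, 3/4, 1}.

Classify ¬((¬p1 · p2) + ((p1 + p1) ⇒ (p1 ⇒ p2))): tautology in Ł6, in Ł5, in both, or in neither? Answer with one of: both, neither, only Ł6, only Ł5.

neither

In Ł6: at p1 = 0, p2 = 0 the value is 0 — not a tautology.
In Ł5: at p1 = 0, p2 = 0 the value is 0 — not a tautology.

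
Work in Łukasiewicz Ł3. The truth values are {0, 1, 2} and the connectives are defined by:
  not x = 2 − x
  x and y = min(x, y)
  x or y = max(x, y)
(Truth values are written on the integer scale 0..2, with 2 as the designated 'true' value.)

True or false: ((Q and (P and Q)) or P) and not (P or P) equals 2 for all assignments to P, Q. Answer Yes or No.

No

Counterexample: take P = 0, Q = 0.
P and Q = 0 and 0 = 0
Q and (P and Q) = 0 and 0 = 0
(Q and (P and Q)) or P = 0 or 0 = 0
P or P = 0 or 0 = 0
not (P or P) = not 0 = 2
((Q and (P and Q)) or P) and not (P or P) = 0 and 2 = 0
This gives 0 ≠ 2.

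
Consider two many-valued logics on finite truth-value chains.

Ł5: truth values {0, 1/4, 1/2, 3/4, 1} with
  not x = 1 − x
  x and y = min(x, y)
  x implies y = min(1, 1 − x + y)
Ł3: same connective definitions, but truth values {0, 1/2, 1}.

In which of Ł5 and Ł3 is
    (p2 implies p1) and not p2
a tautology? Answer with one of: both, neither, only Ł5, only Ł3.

neither

In Ł5: at p1 = 0, p2 = 1/4 the value is 3/4 — not a tautology.
In Ł3: at p1 = 0, p2 = 1/2 the value is 1/2 — not a tautology.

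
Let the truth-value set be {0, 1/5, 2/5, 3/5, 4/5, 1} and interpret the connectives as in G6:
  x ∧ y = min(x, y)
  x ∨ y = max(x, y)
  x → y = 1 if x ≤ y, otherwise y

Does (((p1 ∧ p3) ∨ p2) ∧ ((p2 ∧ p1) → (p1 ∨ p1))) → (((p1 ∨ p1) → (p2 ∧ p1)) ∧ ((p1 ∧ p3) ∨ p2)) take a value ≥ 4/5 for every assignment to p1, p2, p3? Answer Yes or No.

Counterexample: take p1 = 1/5, p2 = 0, p3 = 1/5.
p1 ∧ p3 = 1/5 ∧ 1/5 = 1/5
(p1 ∧ p3) ∨ p2 = 1/5 ∨ 0 = 1/5
p2 ∧ p1 = 0 ∧ 1/5 = 0
p1 ∨ p1 = 1/5 ∨ 1/5 = 1/5
(p2 ∧ p1) → (p1 ∨ p1) = 0 → 1/5 = 1
((p1 ∧ p3) ∨ p2) ∧ ((p2 ∧ p1) → (p1 ∨ p1)) = 1/5 ∧ 1 = 1/5
p1 ∨ p1 = 1/5 ∨ 1/5 = 1/5
p2 ∧ p1 = 0 ∧ 1/5 = 0
(p1 ∨ p1) → (p2 ∧ p1) = 1/5 → 0 = 0
p1 ∧ p3 = 1/5 ∧ 1/5 = 1/5
(p1 ∧ p3) ∨ p2 = 1/5 ∨ 0 = 1/5
((p1 ∨ p1) → (p2 ∧ p1)) ∧ ((p1 ∧ p3) ∨ p2) = 0 ∧ 1/5 = 0
(((p1 ∧ p3) ∨ p2) ∧ ((p2 ∧ p1) → (p1 ∨ p1))) → (((p1 ∨ p1) → (p2 ∧ p1)) ∧ ((p1 ∧ p3) ∨ p2)) = 1/5 → 0 = 0
This gives 0, which is below 4/5.

No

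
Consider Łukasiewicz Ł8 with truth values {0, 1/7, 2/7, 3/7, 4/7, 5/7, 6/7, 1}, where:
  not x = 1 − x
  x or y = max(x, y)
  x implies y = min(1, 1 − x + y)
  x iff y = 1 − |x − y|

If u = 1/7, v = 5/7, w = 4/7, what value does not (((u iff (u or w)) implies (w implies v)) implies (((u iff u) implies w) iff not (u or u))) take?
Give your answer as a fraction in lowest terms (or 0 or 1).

2/7

u or w = 1/7 or 4/7 = 4/7
u iff (u or w) = 1/7 iff 4/7 = 4/7
w implies v = 4/7 implies 5/7 = 1
(u iff (u or w)) implies (w implies v) = 4/7 implies 1 = 1
u iff u = 1/7 iff 1/7 = 1
(u iff u) implies w = 1 implies 4/7 = 4/7
u or u = 1/7 or 1/7 = 1/7
not (u or u) = not 1/7 = 6/7
((u iff u) implies w) iff not (u or u) = 4/7 iff 6/7 = 5/7
((u iff (u or w)) implies (w implies v)) implies (((u iff u) implies w) iff not (u or u)) = 1 implies 5/7 = 5/7
not (((u iff (u or w)) implies (w implies v)) implies (((u iff u) implies w) iff not (u or u))) = not 5/7 = 2/7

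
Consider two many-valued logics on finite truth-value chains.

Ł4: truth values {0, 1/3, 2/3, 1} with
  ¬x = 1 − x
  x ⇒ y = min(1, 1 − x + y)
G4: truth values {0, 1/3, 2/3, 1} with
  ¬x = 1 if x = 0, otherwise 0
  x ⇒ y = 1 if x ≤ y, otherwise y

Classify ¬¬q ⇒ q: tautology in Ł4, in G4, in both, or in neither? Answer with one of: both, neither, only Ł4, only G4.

In Ł4: every assignment gives 1 — tautology.
In G4: at q = 1/3 the value is 1/3 — not a tautology.

only Ł4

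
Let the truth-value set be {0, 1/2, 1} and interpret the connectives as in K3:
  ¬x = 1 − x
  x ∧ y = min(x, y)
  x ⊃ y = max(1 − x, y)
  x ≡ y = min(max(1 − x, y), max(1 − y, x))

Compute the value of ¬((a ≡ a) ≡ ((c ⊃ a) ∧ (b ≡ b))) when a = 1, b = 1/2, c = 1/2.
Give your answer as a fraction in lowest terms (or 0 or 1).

1/2

a ≡ a = 1 ≡ 1 = 1
c ⊃ a = 1/2 ⊃ 1 = 1
b ≡ b = 1/2 ≡ 1/2 = 1/2
(c ⊃ a) ∧ (b ≡ b) = 1 ∧ 1/2 = 1/2
(a ≡ a) ≡ ((c ⊃ a) ∧ (b ≡ b)) = 1 ≡ 1/2 = 1/2
¬((a ≡ a) ≡ ((c ⊃ a) ∧ (b ≡ b))) = ¬1/2 = 1/2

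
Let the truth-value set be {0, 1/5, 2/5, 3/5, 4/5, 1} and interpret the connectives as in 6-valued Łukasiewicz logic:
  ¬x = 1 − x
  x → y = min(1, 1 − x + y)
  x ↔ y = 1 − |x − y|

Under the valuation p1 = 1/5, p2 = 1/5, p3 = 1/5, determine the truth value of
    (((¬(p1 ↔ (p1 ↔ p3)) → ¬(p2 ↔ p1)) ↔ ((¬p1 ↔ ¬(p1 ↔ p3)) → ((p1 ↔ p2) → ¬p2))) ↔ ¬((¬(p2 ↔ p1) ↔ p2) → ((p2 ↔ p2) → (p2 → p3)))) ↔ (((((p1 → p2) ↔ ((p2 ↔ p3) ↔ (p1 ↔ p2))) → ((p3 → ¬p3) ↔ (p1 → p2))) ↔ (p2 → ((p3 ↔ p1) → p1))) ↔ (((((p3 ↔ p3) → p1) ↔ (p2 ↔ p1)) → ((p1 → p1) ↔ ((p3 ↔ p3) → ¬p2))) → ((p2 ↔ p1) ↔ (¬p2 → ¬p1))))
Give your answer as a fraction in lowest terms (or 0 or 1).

4/5

p1 ↔ p3 = 1/5 ↔ 1/5 = 1
p1 ↔ (p1 ↔ p3) = 1/5 ↔ 1 = 1/5
¬(p1 ↔ (p1 ↔ p3)) = ¬1/5 = 4/5
p2 ↔ p1 = 1/5 ↔ 1/5 = 1
¬(p2 ↔ p1) = ¬1 = 0
¬(p1 ↔ (p1 ↔ p3)) → ¬(p2 ↔ p1) = 4/5 → 0 = 1/5
¬p1 = ¬1/5 = 4/5
p1 ↔ p3 = 1/5 ↔ 1/5 = 1
¬(p1 ↔ p3) = ¬1 = 0
¬p1 ↔ ¬(p1 ↔ p3) = 4/5 ↔ 0 = 1/5
p1 ↔ p2 = 1/5 ↔ 1/5 = 1
¬p2 = ¬1/5 = 4/5
(p1 ↔ p2) → ¬p2 = 1 → 4/5 = 4/5
(¬p1 ↔ ¬(p1 ↔ p3)) → ((p1 ↔ p2) → ¬p2) = 1/5 → 4/5 = 1
(¬(p1 ↔ (p1 ↔ p3)) → ¬(p2 ↔ p1)) ↔ ((¬p1 ↔ ¬(p1 ↔ p3)) → ((p1 ↔ p2) → ¬p2)) = 1/5 ↔ 1 = 1/5
p2 ↔ p1 = 1/5 ↔ 1/5 = 1
¬(p2 ↔ p1) = ¬1 = 0
¬(p2 ↔ p1) ↔ p2 = 0 ↔ 1/5 = 4/5
p2 ↔ p2 = 1/5 ↔ 1/5 = 1
p2 → p3 = 1/5 → 1/5 = 1
(p2 ↔ p2) → (p2 → p3) = 1 → 1 = 1
(¬(p2 ↔ p1) ↔ p2) → ((p2 ↔ p2) → (p2 → p3)) = 4/5 → 1 = 1
¬((¬(p2 ↔ p1) ↔ p2) → ((p2 ↔ p2) → (p2 → p3))) = ¬1 = 0
((¬(p1 ↔ (p1 ↔ p3)) → ¬(p2 ↔ p1)) ↔ ((¬p1 ↔ ¬(p1 ↔ p3)) → ((p1 ↔ p2) → ¬p2))) ↔ ¬((¬(p2 ↔ p1) ↔ p2) → ((p2 ↔ p2) → (p2 → p3))) = 1/5 ↔ 0 = 4/5
p1 → p2 = 1/5 → 1/5 = 1
p2 ↔ p3 = 1/5 ↔ 1/5 = 1
p1 ↔ p2 = 1/5 ↔ 1/5 = 1
(p2 ↔ p3) ↔ (p1 ↔ p2) = 1 ↔ 1 = 1
(p1 → p2) ↔ ((p2 ↔ p3) ↔ (p1 ↔ p2)) = 1 ↔ 1 = 1
¬p3 = ¬1/5 = 4/5
p3 → ¬p3 = 1/5 → 4/5 = 1
p1 → p2 = 1/5 → 1/5 = 1
(p3 → ¬p3) ↔ (p1 → p2) = 1 ↔ 1 = 1
((p1 → p2) ↔ ((p2 ↔ p3) ↔ (p1 ↔ p2))) → ((p3 → ¬p3) ↔ (p1 → p2)) = 1 → 1 = 1
p3 ↔ p1 = 1/5 ↔ 1/5 = 1
(p3 ↔ p1) → p1 = 1 → 1/5 = 1/5
p2 → ((p3 ↔ p1) → p1) = 1/5 → 1/5 = 1
(((p1 → p2) ↔ ((p2 ↔ p3) ↔ (p1 ↔ p2))) → ((p3 → ¬p3) ↔ (p1 → p2))) ↔ (p2 → ((p3 ↔ p1) → p1)) = 1 ↔ 1 = 1
p3 ↔ p3 = 1/5 ↔ 1/5 = 1
(p3 ↔ p3) → p1 = 1 → 1/5 = 1/5
p2 ↔ p1 = 1/5 ↔ 1/5 = 1
((p3 ↔ p3) → p1) ↔ (p2 ↔ p1) = 1/5 ↔ 1 = 1/5
p1 → p1 = 1/5 → 1/5 = 1
p3 ↔ p3 = 1/5 ↔ 1/5 = 1
¬p2 = ¬1/5 = 4/5
(p3 ↔ p3) → ¬p2 = 1 → 4/5 = 4/5
(p1 → p1) ↔ ((p3 ↔ p3) → ¬p2) = 1 ↔ 4/5 = 4/5
(((p3 ↔ p3) → p1) ↔ (p2 ↔ p1)) → ((p1 → p1) ↔ ((p3 ↔ p3) → ¬p2)) = 1/5 → 4/5 = 1
p2 ↔ p1 = 1/5 ↔ 1/5 = 1
¬p2 = ¬1/5 = 4/5
¬p1 = ¬1/5 = 4/5
¬p2 → ¬p1 = 4/5 → 4/5 = 1
(p2 ↔ p1) ↔ (¬p2 → ¬p1) = 1 ↔ 1 = 1
((((p3 ↔ p3) → p1) ↔ (p2 ↔ p1)) → ((p1 → p1) ↔ ((p3 ↔ p3) → ¬p2))) → ((p2 ↔ p1) ↔ (¬p2 → ¬p1)) = 1 → 1 = 1
((((p1 → p2) ↔ ((p2 ↔ p3) ↔ (p1 ↔ p2))) → ((p3 → ¬p3) ↔ (p1 → p2))) ↔ (p2 → ((p3 ↔ p1) → p1))) ↔ (((((p3 ↔ p3) → p1) ↔ (p2 ↔ p1)) → ((p1 → p1) ↔ ((p3 ↔ p3) → ¬p2))) → ((p2 ↔ p1) ↔ (¬p2 → ¬p1))) = 1 ↔ 1 = 1
(((¬(p1 ↔ (p1 ↔ p3)) → ¬(p2 ↔ p1)) ↔ ((¬p1 ↔ ¬(p1 ↔ p3)) → ((p1 ↔ p2) → ¬p2))) ↔ ¬((¬(p2 ↔ p1) ↔ p2) → ((p2 ↔ p2) → (p2 → p3)))) ↔ (((((p1 → p2) ↔ ((p2 ↔ p3) ↔ (p1 ↔ p2))) → ((p3 → ¬p3) ↔ (p1 → p2))) ↔ (p2 → ((p3 ↔ p1) → p1))) ↔ (((((p3 ↔ p3) → p1) ↔ (p2 ↔ p1)) → ((p1 → p1) ↔ ((p3 ↔ p3) → ¬p2))) → ((p2 ↔ p1) ↔ (¬p2 → ¬p1)))) = 4/5 ↔ 1 = 4/5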